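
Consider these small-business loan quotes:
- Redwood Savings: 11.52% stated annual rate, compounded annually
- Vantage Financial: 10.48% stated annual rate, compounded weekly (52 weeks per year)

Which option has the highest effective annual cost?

Redwood Savings: compounded annually, EAR = 11.520%
Vantage Financial: (1 + 0.1048/52)^52 − 1 = 11.037%
The highest effective annual rate is Redwood Savings at 11.520%.

Redwood Savings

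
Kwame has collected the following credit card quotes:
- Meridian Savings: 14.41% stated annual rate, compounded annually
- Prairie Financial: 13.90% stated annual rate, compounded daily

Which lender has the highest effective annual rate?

Meridian Savings: compounded annually, EAR = 14.410%
Prairie Financial: (1 + 0.1390/365)^365 − 1 = 14.909%
The highest effective annual rate is Prairie Financial at 14.909%.

Prairie Financial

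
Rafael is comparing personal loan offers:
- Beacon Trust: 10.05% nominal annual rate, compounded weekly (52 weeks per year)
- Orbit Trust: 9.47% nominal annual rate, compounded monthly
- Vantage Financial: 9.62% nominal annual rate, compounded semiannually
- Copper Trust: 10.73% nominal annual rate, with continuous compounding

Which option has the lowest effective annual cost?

Beacon Trust: (1 + 0.1005/52)^52 − 1 = 10.562%
Orbit Trust: (1 + 0.0947/12)^12 − 1 = 9.892%
Vantage Financial: (1 + 0.0962/2)^2 − 1 = 9.851%
Copper Trust: e^0.1073 − 1 = 11.327%
The lowest effective annual rate is Vantage Financial at 9.851%.

Vantage Financial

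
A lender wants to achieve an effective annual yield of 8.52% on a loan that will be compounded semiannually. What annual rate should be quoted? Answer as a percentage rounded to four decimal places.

8.3459%

(1 + r/2)^2 − 1 = 0.0852, so 1 + r/2 = 1.0852^(1/2).
r/2 = 0.041729, so r = 0.083459 = 8.3459%.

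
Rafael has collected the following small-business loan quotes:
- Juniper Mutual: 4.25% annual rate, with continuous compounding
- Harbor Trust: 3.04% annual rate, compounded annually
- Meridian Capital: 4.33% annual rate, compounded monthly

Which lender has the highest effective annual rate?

Juniper Mutual: e^0.0425 − 1 = 4.342%
Harbor Trust: compounded annually, EAR = 3.040%
Meridian Capital: (1 + 0.0433/12)^12 − 1 = 4.417%
The highest effective annual rate is Meridian Capital at 4.417%.

Meridian Capital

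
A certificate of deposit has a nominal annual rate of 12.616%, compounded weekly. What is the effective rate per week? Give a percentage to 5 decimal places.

With a nominal annual rate compounded weekly, the periodic rate is the nominal rate divided by 52.
i = 0.12616 / 52 = 0.0024262 = 0.24262%.

0.24262%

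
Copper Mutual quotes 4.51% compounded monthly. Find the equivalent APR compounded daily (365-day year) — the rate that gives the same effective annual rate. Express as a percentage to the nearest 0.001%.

EAR = (1 + 0.0451/12)^12 − 1 = 0.046044.
Solve (1 + r/365)^365 = 1.046044: r/365 = 1.046044^(1/365) − 1 = 0.000123, so r = 0.045018 = 4.502%.

4.502%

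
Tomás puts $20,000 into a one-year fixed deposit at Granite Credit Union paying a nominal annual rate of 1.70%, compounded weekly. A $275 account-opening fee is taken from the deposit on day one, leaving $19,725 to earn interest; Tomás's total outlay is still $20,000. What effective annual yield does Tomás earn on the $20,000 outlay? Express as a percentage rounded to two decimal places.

Value after one year: 19,725 × (1 + 0.0170/52)^52 = 19,725 × 1.017142 = $20,063.14.
Effective yield on the $20,000 outlay: 20,063.14 / 20,000 − 1 = 0.003157 = 0.32%.

0.32%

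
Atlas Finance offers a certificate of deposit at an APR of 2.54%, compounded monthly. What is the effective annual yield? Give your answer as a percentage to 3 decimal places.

EAR = (1 + 0.0254/12)^12 − 1.
= (1 + 0.002117)^12 − 1 = 1.025698 − 1 = 2.570%.

2.570%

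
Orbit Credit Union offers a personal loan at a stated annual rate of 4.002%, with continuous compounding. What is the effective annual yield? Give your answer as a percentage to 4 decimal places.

4.0832%

With continuous compounding, EAR = e^0.04002 − 1.
e^0.04002 = 1.040832, so EAR = 0.040832 = 4.0832%.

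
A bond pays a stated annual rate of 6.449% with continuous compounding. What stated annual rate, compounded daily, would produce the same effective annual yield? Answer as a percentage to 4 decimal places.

EAR under continuous compounding: e^0.06449 − 1 = 0.066615.
Solve (1 + r/365)^365 = 1.066615: r/365 = 1.066615^(1/365) − 1 = 0.000177, so r = 0.064496 = 6.4496%.

6.4496%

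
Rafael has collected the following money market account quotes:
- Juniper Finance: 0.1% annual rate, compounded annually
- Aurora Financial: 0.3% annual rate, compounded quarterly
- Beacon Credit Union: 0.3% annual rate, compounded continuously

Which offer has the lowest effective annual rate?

Juniper Finance

Juniper Finance: compounded annually, EAR = 0.100%
Aurora Financial: (1 + 0.003/4)^4 − 1 = 0.300%
Beacon Credit Union: e^0.003 − 1 = 0.300%
The lowest effective annual rate is Juniper Finance at 0.100%.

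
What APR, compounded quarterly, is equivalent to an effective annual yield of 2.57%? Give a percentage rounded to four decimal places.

(1 + r/4)^4 − 1 = 0.0257, so 1 + r/4 = 1.0257^(1/4).
r/4 = 0.006364, so r = 0.025456 = 2.5456%.

2.5456%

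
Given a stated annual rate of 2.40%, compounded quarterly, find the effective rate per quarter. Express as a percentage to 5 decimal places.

With a nominal annual rate compounded quarterly, the periodic rate is the nominal rate divided by 4.
i = 0.0240 / 4 = 0.0060000 = 0.60000%.

0.60000%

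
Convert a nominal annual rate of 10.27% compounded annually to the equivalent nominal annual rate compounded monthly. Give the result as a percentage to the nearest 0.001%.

Compounded annually, EAR = nominal = 0.102700.
Solve (1 + r/12)^12 = 1.102700: r/12 = 1.102700^(1/12) − 1 = 0.008180, so r = 0.098161 = 9.816%.

9.816%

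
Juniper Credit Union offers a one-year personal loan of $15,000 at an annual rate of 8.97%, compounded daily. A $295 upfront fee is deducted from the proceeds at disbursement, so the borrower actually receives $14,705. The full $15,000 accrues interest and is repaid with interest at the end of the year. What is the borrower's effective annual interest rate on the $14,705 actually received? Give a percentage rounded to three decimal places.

11.578%

Amount owed after one year: 15,000 × (1 + 0.0897/365)^365 = 15,000 × 1.093834 = $16,407.51.
Effective rate on net proceeds: 16,407.51 / 14,705 − 1 = 0.115778 = 11.578%.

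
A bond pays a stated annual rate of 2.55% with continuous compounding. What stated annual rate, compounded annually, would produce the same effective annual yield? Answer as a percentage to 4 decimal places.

EAR under continuous compounding: e^0.0255 − 1 = 0.025828.
Compounded annually, the equivalent nominal rate is the EAR itself: 2.5828%.

2.5828%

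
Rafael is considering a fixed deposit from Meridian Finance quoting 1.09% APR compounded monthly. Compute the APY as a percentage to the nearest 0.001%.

1.095%

EAR = (1 + 0.0109/12)^12 − 1.
= 1.010955 − 1 = 1.095%.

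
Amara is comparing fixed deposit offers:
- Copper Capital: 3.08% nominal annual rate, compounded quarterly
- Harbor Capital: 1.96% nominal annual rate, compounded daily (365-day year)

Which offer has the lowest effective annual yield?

Harbor Capital

Copper Capital: (1 + 0.0308/4)^4 − 1 = 3.116%
Harbor Capital: (1 + 0.0196/365)^365 − 1 = 1.979%
The lowest effective annual rate is Harbor Capital at 1.979%.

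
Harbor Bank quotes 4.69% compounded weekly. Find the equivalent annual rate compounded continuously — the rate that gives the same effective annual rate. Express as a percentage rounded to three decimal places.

EAR = (1 + 0.0469/52)^52 − 1 = 0.047995.
Equivalent continuous rate: r = ln(1 + 0.047995) = 0.046879 = 4.688%.

4.688%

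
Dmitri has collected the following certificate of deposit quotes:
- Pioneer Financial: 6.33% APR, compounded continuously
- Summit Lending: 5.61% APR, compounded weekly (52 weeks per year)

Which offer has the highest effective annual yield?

Pioneer Financial: e^0.0633 − 1 = 6.535%
Summit Lending: (1 + 0.0561/52)^52 − 1 = 5.767%
The highest effective annual rate is Pioneer Financial at 6.535%.

Pioneer Financial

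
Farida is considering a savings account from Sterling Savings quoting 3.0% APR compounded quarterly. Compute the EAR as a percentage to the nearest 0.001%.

EAR = (1 + 0.030/4)^4 − 1.
= 1.030339 − 1 = 3.034%.

3.034%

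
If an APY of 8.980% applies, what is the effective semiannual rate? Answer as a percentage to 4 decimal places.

The per-half-year rate i satisfies (1 + i)^2 = 1 + 0.08980.
i = 1.08980^(1/2) − 1 = 0.0439349 = 4.3935%.

4.3935%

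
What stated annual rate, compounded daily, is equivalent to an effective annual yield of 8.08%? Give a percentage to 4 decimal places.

7.7710%

(1 + r/365)^365 − 1 = 0.0808, so 1 + r/365 = 1.0808^(1/365).
r/365 = 0.000213, so r = 0.077710 = 7.7710%.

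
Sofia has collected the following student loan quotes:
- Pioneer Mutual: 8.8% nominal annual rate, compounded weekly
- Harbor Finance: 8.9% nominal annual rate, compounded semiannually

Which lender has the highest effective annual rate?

Pioneer Mutual

Pioneer Mutual: (1 + 0.088/52)^52 − 1 = 9.191%
Harbor Finance: (1 + 0.089/2)^2 − 1 = 9.098%
The highest effective annual rate is Pioneer Mutual at 9.191%.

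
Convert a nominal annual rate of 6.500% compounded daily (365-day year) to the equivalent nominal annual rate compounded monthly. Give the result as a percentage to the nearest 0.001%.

6.517%

EAR = (1 + 0.06500/365)^365 − 1 = 0.067153.
Solve (1 + r/12)^12 = 1.067153: r/12 = 1.067153^(1/12) − 1 = 0.005431, so r = 0.065171 = 6.517%.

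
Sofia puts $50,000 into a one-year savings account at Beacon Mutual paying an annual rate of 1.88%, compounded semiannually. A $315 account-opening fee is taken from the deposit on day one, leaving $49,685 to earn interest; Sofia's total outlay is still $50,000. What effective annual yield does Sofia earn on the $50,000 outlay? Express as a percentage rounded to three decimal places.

1.247%

Value after one year: 49,685 × (1 + 0.0188/2)^2 = 49,685 × 1.018888 = $50,623.47.
Effective yield on the $50,000 outlay: 50,623.47 / 50,000 − 1 = 0.012469 = 1.247%.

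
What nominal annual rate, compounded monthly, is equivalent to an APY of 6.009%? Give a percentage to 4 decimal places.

5.8496%

(1 + r/12)^12 − 1 = 0.06009, so 1 + r/12 = 1.06009^(1/12).
r/12 = 0.004875, so r = 0.058496 = 5.8496%.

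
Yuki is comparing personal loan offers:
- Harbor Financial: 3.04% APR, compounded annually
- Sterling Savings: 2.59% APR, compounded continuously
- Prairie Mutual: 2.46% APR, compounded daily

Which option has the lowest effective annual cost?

Prairie Mutual

Harbor Financial: compounded annually, EAR = 3.040%
Sterling Savings: e^0.0259 − 1 = 2.624%
Prairie Mutual: (1 + 0.0246/365)^365 − 1 = 2.490%
The lowest effective annual rate is Prairie Mutual at 2.490%.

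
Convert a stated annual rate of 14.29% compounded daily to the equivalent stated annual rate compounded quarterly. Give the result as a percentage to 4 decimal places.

EAR = (1 + 0.1429/365)^365 − 1 = 0.153582.
Solve (1 + r/4)^4 = 1.153582: r/4 = 1.153582^(1/4) − 1 = 0.036364, so r = 0.145454 = 14.5454%.

14.5454%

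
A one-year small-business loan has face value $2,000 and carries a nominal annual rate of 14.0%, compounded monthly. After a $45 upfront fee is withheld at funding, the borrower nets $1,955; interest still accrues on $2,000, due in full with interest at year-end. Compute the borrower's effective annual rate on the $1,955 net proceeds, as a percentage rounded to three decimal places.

17.580%

Amount owed after one year: 2,000 × (1 + 0.140/12)^12 = 2,000 × 1.149342 = $2,298.68.
Effective rate on net proceeds: 2,298.68 / 1,955 − 1 = 0.175797 = 17.580%.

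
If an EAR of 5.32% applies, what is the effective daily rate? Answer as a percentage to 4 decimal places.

0.0142%

The per-day rate i satisfies (1 + i)^365 = 1 + 0.0532.
i = 1.0532^(1/365) − 1 = 0.0001420 = 0.0142%.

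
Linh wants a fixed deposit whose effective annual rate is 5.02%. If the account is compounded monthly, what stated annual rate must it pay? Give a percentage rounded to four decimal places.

(1 + r/12)^12 − 1 = 0.0502, so 1 + r/12 = 1.0502^(1/12).
r/12 = 0.004090, so r = 0.049081 = 4.9081%.

4.9081%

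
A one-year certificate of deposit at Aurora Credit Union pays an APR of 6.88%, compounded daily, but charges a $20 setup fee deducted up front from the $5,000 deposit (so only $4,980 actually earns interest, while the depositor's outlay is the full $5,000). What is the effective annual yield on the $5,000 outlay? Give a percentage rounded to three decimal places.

Value after one year: 4,980 × (1 + 0.0688/365)^365 = 4,980 × 1.071215 = $5,334.65.
Effective yield on the $5,000 outlay: 5,334.65 / 5,000 − 1 = 0.066930 = 6.693%.

6.693%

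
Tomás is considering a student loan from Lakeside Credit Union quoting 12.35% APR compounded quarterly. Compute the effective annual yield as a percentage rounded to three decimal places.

EAR = (1 + 0.1235/4)^4 − 1.
= (1 + 0.030875)^4 − 1 = 1.129338 − 1 = 12.934%.

12.934%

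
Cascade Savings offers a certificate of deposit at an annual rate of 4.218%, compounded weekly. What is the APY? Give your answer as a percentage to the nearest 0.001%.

4.306%

EAR = (1 + 0.04218/52)^52 − 1.
= 1.043064 − 1 = 4.306%.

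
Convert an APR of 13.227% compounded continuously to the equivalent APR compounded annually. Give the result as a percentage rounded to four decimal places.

EAR under continuous compounding: e^0.13227 − 1 = 0.141416.
Compounded annually, the equivalent nominal rate is the EAR itself: 14.1416%.

14.1416%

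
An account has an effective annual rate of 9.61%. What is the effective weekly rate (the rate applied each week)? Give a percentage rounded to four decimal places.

The per-week rate i satisfies (1 + i)^52 = 1 + 0.0961.
i = 1.0961^(1/52) − 1 = 0.0017661 = 0.1766%.

0.1766%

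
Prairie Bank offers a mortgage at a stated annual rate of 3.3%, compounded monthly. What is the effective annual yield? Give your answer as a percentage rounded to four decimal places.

EAR = (1 + 0.033/12)^12 − 1.
= (1 + 0.002750)^12 − 1 = 1.033504 − 1 = 3.3504%.

3.3504%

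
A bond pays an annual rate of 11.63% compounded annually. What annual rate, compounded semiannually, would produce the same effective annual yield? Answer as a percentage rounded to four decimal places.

Compounded annually, EAR = nominal = 0.116300.
Solve (1 + r/2)^2 = 1.116300: r/2 = 1.116300^(1/2) − 1 = 0.056551, so r = 0.113102 = 11.3102%.

11.3102%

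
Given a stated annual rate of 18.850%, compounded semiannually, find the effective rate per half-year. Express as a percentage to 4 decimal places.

9.4250%

With a nominal annual rate compounded semiannually, the periodic rate is the nominal rate divided by 2.
i = 0.18850 / 2 = 0.0942500 = 9.4250%.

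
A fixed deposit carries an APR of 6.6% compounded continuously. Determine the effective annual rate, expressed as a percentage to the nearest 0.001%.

With continuous compounding, EAR = e^0.066 − 1.
e^0.066 = 1.068227, so EAR = 0.068227 = 6.823%.

6.823%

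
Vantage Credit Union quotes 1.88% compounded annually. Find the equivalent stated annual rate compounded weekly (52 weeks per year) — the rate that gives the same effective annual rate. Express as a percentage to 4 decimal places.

Compounded annually, EAR = nominal = 0.018800.
Solve (1 + r/52)^52 = 1.018800: r/52 = 1.018800^(1/52) − 1 = 0.000358, so r = 0.018629 = 1.8629%.

1.8629%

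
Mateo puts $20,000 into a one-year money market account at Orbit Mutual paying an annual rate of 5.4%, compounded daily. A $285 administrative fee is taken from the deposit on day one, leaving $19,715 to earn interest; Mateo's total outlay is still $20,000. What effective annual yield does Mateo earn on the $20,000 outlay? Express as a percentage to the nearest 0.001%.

4.044%

Value after one year: 19,715 × (1 + 0.054/365)^365 = 19,715 × 1.055480 = $20,808.80.
Effective yield on the $20,000 outlay: 20,808.80 / 20,000 − 1 = 0.040440 = 4.044%.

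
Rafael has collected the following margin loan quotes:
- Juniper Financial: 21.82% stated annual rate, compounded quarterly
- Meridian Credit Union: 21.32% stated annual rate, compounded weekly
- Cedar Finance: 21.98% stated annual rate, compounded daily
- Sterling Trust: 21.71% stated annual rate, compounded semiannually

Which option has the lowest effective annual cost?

Sterling Trust

Juniper Financial: (1 + 0.2182/4)^4 − 1 = 23.671%
Meridian Credit Union: (1 + 0.2132/52)^52 − 1 = 23.709%
Cedar Finance: (1 + 0.2198/365)^365 − 1 = 24.575%
Sterling Trust: (1 + 0.2171/2)^2 − 1 = 22.888%
The lowest effective annual rate is Sterling Trust at 22.888%.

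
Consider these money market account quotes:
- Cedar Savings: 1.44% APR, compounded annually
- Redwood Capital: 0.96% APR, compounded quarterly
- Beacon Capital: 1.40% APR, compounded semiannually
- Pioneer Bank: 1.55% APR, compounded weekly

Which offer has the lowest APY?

Cedar Savings: compounded annually, EAR = 1.440%
Redwood Capital: (1 + 0.0096/4)^4 − 1 = 0.963%
Beacon Capital: (1 + 0.0140/2)^2 − 1 = 1.405%
Pioneer Bank: (1 + 0.0155/52)^52 − 1 = 1.562%
The lowest effective annual rate is Redwood Capital at 0.963%.

Redwood Capital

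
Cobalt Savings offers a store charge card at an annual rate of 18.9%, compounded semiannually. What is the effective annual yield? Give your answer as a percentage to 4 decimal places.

19.7930%

EAR = (1 + 0.189/2)^2 − 1.
= 1.197930 − 1 = 19.7930%.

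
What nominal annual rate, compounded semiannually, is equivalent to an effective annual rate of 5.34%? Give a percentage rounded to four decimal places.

5.2706%

(1 + r/2)^2 − 1 = 0.0534, so 1 + r/2 = 1.0534^(1/2).
r/2 = 0.026353, so r = 0.052706 = 5.2706%.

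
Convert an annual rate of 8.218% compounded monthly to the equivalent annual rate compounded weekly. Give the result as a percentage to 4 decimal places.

8.1964%

EAR = (1 + 0.08218/12)^12 − 1 = 0.085347.
Solve (1 + r/52)^52 = 1.085347: r/52 = 1.085347^(1/52) − 1 = 0.001576, so r = 0.081964 = 8.1964%.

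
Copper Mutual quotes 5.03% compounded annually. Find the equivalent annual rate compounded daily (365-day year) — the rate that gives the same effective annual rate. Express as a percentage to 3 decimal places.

Compounded annually, EAR = nominal = 0.050300.
Solve (1 + r/365)^365 = 1.050300: r/365 = 1.050300^(1/365) − 1 = 0.000134, so r = 0.049079 = 4.908%.

4.908%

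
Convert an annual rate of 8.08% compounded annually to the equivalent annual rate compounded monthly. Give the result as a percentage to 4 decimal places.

Compounded annually, EAR = nominal = 0.080800.
Solve (1 + r/12)^12 = 1.080800: r/12 = 1.080800^(1/12) − 1 = 0.006496, so r = 0.077954 = 7.7954%.

7.7954%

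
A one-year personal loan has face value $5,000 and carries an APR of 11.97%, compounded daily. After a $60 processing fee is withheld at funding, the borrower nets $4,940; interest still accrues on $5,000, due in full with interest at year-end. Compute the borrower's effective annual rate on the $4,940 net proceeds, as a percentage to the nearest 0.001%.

Amount owed after one year: 5,000 × (1 + 0.1197/365)^365 = 5,000 × 1.127137 = $5,635.68.
Effective rate on net proceeds: 5,635.68 / 4,940 − 1 = 0.140826 = 14.083%.

14.083%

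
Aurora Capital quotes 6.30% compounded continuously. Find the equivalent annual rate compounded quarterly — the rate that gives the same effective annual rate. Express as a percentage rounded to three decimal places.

6.350%

EAR under continuous compounding: e^0.0630 − 1 = 0.065027.
Solve (1 + r/4)^4 = 1.065027: r/4 = 1.065027^(1/4) − 1 = 0.015875, so r = 0.063499 = 6.350%.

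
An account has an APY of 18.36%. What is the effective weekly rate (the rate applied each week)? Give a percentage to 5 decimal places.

The per-week rate i satisfies (1 + i)^52 = 1 + 0.1836.
i = 1.1836^(1/52) − 1 = 0.0032468 = 0.32468%.

0.32468%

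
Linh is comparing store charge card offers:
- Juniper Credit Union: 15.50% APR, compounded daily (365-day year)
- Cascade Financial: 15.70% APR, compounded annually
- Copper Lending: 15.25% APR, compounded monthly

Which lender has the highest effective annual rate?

Juniper Credit Union

Juniper Credit Union: (1 + 0.1550/365)^365 − 1 = 16.762%
Cascade Financial: compounded annually, EAR = 15.700%
Copper Lending: (1 + 0.1525/12)^12 − 1 = 16.362%
The highest effective annual rate is Juniper Credit Union at 16.762%.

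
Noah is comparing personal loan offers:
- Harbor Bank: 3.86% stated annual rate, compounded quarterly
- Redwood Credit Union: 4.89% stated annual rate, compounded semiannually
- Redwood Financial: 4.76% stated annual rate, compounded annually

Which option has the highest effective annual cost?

Redwood Credit Union

Harbor Bank: (1 + 0.0386/4)^4 − 1 = 3.916%
Redwood Credit Union: (1 + 0.0489/2)^2 − 1 = 4.950%
Redwood Financial: compounded annually, EAR = 4.760%
The highest effective annual rate is Redwood Credit Union at 4.950%.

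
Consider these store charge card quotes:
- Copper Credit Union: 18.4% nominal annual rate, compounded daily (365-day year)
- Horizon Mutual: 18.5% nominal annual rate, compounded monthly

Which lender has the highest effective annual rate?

Copper Credit Union: (1 + 0.184/365)^365 − 1 = 20.196%
Horizon Mutual: (1 + 0.185/12)^12 − 1 = 20.152%
The highest effective annual rate is Copper Credit Union at 20.196%.

Copper Credit Union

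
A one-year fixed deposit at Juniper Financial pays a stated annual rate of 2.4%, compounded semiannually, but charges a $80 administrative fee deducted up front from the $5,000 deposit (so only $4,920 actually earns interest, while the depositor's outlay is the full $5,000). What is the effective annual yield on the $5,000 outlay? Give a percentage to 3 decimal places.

0.776%

Value after one year: 4,920 × (1 + 0.024/2)^2 = 4,920 × 1.024144 = $5,038.79.
Effective yield on the $5,000 outlay: 5,038.79 / 5,000 − 1 = 0.007758 = 0.776%.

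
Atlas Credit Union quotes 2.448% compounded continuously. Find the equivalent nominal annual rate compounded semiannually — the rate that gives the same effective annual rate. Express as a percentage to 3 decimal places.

EAR under continuous compounding: e^0.02448 − 1 = 0.024782.
Solve (1 + r/2)^2 = 1.024782: r/2 = 1.024782^(1/2) − 1 = 0.012315, so r = 0.024630 = 2.463%.

2.463%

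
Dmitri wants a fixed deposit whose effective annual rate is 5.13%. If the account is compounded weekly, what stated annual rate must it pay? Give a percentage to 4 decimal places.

(1 + r/52)^52 − 1 = 0.0513, so 1 + r/52 = 1.0513^(1/52).
r/52 = 0.000963, so r = 0.050052 = 5.0052%.

5.0052%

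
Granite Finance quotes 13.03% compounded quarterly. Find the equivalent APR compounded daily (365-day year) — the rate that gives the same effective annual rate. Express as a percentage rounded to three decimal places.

12.825%

EAR = (1 + 0.1303/4)^4 − 1 = 0.136806.
Solve (1 + r/365)^365 = 1.136806: r/365 = 1.136806^(1/365) − 1 = 0.000351, so r = 0.128245 = 12.825%.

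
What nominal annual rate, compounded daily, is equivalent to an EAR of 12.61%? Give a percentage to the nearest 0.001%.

(1 + r/365)^365 − 1 = 0.1261, so 1 + r/365 = 1.1261^(1/365).
r/365 = 0.000325, so r = 0.118780 = 11.878%.

11.878%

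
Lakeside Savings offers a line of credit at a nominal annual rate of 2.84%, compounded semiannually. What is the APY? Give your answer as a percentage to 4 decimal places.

EAR = (1 + 0.0284/2)^2 − 1.
= (1 + 0.014200)^2 − 1 = 1.028602 − 1 = 2.8602%.

2.8602%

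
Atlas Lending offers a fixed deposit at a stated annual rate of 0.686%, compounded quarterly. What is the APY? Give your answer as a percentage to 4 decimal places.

EAR = (1 + 0.00686/4)^4 − 1.
= (1 + 0.001715)^4 − 1 = 1.006878 − 1 = 0.6878%.

0.6878%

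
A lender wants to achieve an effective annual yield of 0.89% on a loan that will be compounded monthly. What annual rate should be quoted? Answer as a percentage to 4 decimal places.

0.8864%

(1 + r/12)^12 − 1 = 0.0089, so 1 + r/12 = 1.0089^(1/12).
r/12 = 0.000739, so r = 0.008864 = 0.8864%.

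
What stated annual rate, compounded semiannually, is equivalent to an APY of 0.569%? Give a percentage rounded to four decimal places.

0.5682%

(1 + r/2)^2 − 1 = 0.00569, so 1 + r/2 = 1.00569^(1/2).
r/2 = 0.002841, so r = 0.005682 = 0.5682%.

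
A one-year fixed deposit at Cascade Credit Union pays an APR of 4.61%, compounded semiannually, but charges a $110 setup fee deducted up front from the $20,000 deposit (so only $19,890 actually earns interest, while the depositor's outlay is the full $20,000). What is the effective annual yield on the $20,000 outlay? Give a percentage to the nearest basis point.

4.09%

Value after one year: 19,890 × (1 + 0.0461/2)^2 = 19,890 × 1.046631 = $20,817.50.
Effective yield on the $20,000 outlay: 20,817.50 / 20,000 − 1 = 0.040875 = 4.09%.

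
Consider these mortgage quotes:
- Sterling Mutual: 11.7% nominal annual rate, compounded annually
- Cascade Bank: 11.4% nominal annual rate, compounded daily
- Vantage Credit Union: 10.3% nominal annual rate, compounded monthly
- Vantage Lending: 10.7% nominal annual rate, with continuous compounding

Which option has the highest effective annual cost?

Cascade Bank

Sterling Mutual: compounded annually, EAR = 11.700%
Cascade Bank: (1 + 0.114/365)^365 − 1 = 12.073%
Vantage Credit Union: (1 + 0.103/12)^12 − 1 = 10.800%
Vantage Lending: e^0.107 − 1 = 11.293%
The highest effective annual rate is Cascade Bank at 12.073%.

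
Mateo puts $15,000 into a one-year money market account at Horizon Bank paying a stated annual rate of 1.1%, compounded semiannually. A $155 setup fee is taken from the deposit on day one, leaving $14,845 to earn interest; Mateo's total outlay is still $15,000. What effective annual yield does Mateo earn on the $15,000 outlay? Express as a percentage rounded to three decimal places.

0.058%

Value after one year: 14,845 × (1 + 0.011/2)^2 = 14,845 × 1.011030 = $15,008.74.
Effective yield on the $15,000 outlay: 15,008.74 / 15,000 − 1 = 0.000583 = 0.058%.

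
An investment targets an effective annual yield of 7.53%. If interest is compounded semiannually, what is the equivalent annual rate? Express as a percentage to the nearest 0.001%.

7.393%

(1 + r/2)^2 − 1 = 0.0753, so 1 + r/2 = 1.0753^(1/2).
r/2 = 0.036967, so r = 0.073933 = 7.393%.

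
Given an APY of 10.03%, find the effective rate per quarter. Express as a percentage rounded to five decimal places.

2.41835%

The per-quarter rate i satisfies (1 + i)^4 = 1 + 0.1003.
i = 1.1003^(1/4) − 1 = 0.0241835 = 2.41835%.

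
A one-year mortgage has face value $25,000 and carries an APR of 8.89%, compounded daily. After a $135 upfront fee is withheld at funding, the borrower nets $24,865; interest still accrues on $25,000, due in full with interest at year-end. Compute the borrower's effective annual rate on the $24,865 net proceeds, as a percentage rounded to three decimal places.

Amount owed after one year: 25,000 × (1 + 0.0889/365)^365 = 25,000 × 1.092960 = $27,323.99.
Effective rate on net proceeds: 27,323.99 / 24,865 − 1 = 0.098894 = 9.889%.

9.889%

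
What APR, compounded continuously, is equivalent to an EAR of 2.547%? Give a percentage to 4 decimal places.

2.5151%

Continuous: nominal r satisfies e^r − 1 = 0.02547.
r = ln(1 + 0.02547) = ln(1.02547) = 0.025151 = 2.5151%.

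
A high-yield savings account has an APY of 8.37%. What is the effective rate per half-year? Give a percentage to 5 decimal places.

4.10091%

The per-half-year rate i satisfies (1 + i)^2 = 1 + 0.0837.
i = 1.0837^(1/2) − 1 = 0.0410091 = 4.10091%.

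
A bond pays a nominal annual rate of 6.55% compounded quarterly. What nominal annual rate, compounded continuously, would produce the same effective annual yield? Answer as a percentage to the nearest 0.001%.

EAR = (1 + 0.0655/4)^4 − 1 = 0.067126.
Equivalent continuous rate: r = ln(1 + 0.067126) = 0.064970 = 6.497%.

6.497%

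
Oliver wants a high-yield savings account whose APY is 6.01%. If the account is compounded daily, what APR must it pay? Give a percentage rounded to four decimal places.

(1 + r/365)^365 − 1 = 0.0601, so 1 + r/365 = 1.0601^(1/365).
r/365 = 0.000160, so r = 0.058368 = 5.8368%.

5.8368%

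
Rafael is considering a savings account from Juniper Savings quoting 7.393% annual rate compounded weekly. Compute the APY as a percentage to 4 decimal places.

7.6675%

EAR = (1 + 0.07393/52)^52 − 1.
= 1.076675 − 1 = 7.6675%.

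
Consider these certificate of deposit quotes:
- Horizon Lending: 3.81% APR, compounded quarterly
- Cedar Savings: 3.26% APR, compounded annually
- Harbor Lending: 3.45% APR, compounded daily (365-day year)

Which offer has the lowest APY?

Cedar Savings

Horizon Lending: (1 + 0.0381/4)^4 − 1 = 3.865%
Cedar Savings: compounded annually, EAR = 3.260%
Harbor Lending: (1 + 0.0345/365)^365 − 1 = 3.510%
The lowest effective annual rate is Cedar Savings at 3.260%.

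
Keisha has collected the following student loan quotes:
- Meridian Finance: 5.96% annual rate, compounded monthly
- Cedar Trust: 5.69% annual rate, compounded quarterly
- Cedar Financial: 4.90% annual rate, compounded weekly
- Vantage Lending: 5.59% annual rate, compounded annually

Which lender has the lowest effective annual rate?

Meridian Finance: (1 + 0.0596/12)^12 − 1 = 6.126%
Cedar Trust: (1 + 0.0569/4)^4 − 1 = 5.813%
Cedar Financial: (1 + 0.0490/52)^52 − 1 = 5.020%
Vantage Lending: compounded annually, EAR = 5.590%
The lowest effective annual rate is Cedar Financial at 5.020%.

Cedar Financial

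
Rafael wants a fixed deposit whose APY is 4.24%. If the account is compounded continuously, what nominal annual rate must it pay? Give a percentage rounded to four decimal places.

Continuous: nominal r satisfies e^r − 1 = 0.0424.
r = ln(1 + 0.0424) = ln(1.0424) = 0.041526 = 4.1526%.

4.1526%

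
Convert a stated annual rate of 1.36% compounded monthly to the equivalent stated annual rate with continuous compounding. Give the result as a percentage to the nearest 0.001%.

1.359%

EAR = (1 + 0.0136/12)^12 − 1 = 0.013685.
Equivalent continuous rate: r = ln(1 + 0.013685) = 0.013592 = 1.359%.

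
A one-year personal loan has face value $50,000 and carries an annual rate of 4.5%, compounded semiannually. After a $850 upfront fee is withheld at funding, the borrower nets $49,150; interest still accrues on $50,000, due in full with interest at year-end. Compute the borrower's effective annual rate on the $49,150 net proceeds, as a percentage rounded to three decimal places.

6.359%

Amount owed after one year: 50,000 × (1 + 0.045/2)^2 = 50,000 × 1.045506 = $52,275.31.
Effective rate on net proceeds: 52,275.31 / 49,150 − 1 = 0.063587 = 6.359%.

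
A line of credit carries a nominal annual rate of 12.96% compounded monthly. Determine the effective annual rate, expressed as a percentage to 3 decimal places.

EAR = (1 + 0.1296/12)^12 − 1.
= (1 + 0.010800)^12 − 1 = 1.137582 − 1 = 13.758%.

13.758%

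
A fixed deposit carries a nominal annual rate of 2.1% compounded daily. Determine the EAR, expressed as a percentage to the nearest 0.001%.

EAR = (1 + 0.021/365)^365 − 1.
= 1.021221 − 1 = 2.122%.

2.122%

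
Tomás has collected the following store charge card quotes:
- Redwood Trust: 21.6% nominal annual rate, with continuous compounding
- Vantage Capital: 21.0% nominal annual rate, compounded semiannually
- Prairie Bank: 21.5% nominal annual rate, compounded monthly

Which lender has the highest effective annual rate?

Redwood Trust

Redwood Trust: e^0.216 − 1 = 24.110%
Vantage Capital: (1 + 0.210/2)^2 − 1 = 22.103%
Prairie Bank: (1 + 0.215/12)^12 − 1 = 23.750%
The highest effective annual rate is Redwood Trust at 24.110%.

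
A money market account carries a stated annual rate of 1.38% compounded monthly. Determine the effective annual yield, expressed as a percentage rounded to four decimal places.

EAR = (1 + 0.0138/12)^12 − 1.
= (1 + 0.001150)^12 − 1 = 1.013888 − 1 = 1.3888%.

1.3888%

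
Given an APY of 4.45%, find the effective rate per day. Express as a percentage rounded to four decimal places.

0.0119%

The per-day rate i satisfies (1 + i)^365 = 1 + 0.0445.
i = 1.0445^(1/365) − 1 = 0.0001193 = 0.0119%.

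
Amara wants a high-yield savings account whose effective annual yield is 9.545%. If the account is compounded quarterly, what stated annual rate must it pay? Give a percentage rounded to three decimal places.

(1 + r/4)^4 − 1 = 0.09545, so 1 + r/4 = 1.09545^(1/4).
r/4 = 0.023053, so r = 0.092212 = 9.221%.

9.221%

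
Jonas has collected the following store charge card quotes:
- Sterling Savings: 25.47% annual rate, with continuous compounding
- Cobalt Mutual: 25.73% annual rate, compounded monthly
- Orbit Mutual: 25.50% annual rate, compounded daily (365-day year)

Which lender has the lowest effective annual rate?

Cobalt Mutual

Sterling Savings: e^0.2547 − 1 = 29.007%
Cobalt Mutual: (1 + 0.2573/12)^12 − 1 = 28.992%
Orbit Mutual: (1 + 0.2550/365)^365 − 1 = 29.035%
The lowest effective annual rate is Cobalt Mutual at 28.992%.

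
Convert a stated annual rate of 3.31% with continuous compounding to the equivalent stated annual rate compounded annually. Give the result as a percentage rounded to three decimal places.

3.365%

EAR under continuous compounding: e^0.0331 − 1 = 0.033654.
Compounded annually, the equivalent nominal rate is the EAR itself: 3.365%.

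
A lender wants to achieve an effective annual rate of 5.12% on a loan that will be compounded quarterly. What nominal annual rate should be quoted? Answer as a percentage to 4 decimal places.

(1 + r/4)^4 − 1 = 0.0512, so 1 + r/4 = 1.0512^(1/4).
r/4 = 0.012561, so r = 0.050245 = 5.0245%.

5.0245%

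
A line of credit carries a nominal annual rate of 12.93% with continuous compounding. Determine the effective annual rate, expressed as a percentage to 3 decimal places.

With continuous compounding, EAR = e^0.1293 − 1.
e^0.1293 = 1.138031, so EAR = 0.138031 = 13.803%.

13.803%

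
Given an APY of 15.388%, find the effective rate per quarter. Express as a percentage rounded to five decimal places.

3.64304%

The per-quarter rate i satisfies (1 + i)^4 = 1 + 0.15388.
i = 1.15388^(1/4) − 1 = 0.0364304 = 3.64304%.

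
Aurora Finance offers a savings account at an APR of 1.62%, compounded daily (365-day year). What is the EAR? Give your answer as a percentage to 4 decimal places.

EAR = (1 + 0.0162/365)^365 − 1.
= (1 + 0.000044)^365 − 1 = 1.016332 − 1 = 1.6332%.

1.6332%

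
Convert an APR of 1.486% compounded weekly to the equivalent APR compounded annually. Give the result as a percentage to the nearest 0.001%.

1.497%

EAR = (1 + 0.01486/52)^52 − 1 = 0.014969.
Compounded annually, the equivalent nominal rate is the EAR itself: 1.497%.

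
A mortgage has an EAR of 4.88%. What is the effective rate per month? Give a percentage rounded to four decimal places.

The per-month rate i satisfies (1 + i)^12 = 1 + 0.0488.
i = 1.0488^(1/12) − 1 = 0.0039784 = 0.3978%.

0.3978%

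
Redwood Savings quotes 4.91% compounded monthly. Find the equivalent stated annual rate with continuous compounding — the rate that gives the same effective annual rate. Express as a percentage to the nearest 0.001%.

4.900%

EAR = (1 + 0.0491/12)^12 − 1 = 0.050220.
Equivalent continuous rate: r = ln(1 + 0.050220) = 0.049000 = 4.900%.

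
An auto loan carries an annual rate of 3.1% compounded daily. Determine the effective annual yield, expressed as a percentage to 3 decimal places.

3.148%

EAR = (1 + 0.031/365)^365 − 1.
= (1 + 0.000085)^365 − 1 = 1.031484 − 1 = 3.148%.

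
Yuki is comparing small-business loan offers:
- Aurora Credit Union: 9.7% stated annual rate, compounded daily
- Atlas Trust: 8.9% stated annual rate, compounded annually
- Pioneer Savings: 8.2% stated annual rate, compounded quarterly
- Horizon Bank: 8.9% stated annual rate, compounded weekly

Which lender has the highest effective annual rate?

Aurora Credit Union

Aurora Credit Union: (1 + 0.097/365)^365 − 1 = 10.185%
Atlas Trust: compounded annually, EAR = 8.900%
Pioneer Savings: (1 + 0.082/4)^4 − 1 = 8.456%
Horizon Bank: (1 + 0.089/52)^52 − 1 = 9.300%
The highest effective annual rate is Aurora Credit Union at 10.185%.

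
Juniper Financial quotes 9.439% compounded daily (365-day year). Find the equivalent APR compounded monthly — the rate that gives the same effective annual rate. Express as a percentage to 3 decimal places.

9.475%

EAR = (1 + 0.09439/365)^365 − 1 = 0.098975.
Solve (1 + r/12)^12 = 1.098975: r/12 = 1.098975^(1/12) − 1 = 0.007896, so r = 0.094750 = 9.475%.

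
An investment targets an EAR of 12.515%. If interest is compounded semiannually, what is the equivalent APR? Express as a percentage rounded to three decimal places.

(1 + r/2)^2 − 1 = 0.12515, so 1 + r/2 = 1.12515^(1/2).
r/2 = 0.060731, so r = 0.121462 = 12.146%.

12.146%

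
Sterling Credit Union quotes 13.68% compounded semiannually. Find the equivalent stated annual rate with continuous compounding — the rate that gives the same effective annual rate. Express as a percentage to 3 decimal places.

13.232%

EAR = (1 + 0.1368/2)^2 − 1 = 0.141479.
Equivalent continuous rate: r = ln(1 + 0.141479) = 0.132324 = 13.232%.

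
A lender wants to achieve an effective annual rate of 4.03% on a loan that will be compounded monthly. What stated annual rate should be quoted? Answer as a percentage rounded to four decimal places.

(1 + r/12)^12 − 1 = 0.0403, so 1 + r/12 = 1.0403^(1/12).
r/12 = 0.003298, so r = 0.039574 = 3.9574%.

3.9574%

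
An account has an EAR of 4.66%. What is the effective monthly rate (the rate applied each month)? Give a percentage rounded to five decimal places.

The per-month rate i satisfies (1 + i)^12 = 1 + 0.0466.
i = 1.0466^(1/12) − 1 = 0.0038028 = 0.38028%.

0.38028%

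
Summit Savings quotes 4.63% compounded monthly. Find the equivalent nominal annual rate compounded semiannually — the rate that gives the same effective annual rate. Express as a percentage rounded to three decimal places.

4.675%

EAR = (1 + 0.0463/12)^12 − 1 = 0.047295.
Solve (1 + r/2)^2 = 1.047295: r/2 = 1.047295^(1/2) − 1 = 0.023374, so r = 0.046749 = 4.675%.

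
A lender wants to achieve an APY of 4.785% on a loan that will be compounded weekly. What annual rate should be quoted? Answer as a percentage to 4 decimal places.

4.6761%

(1 + r/52)^52 − 1 = 0.04785, so 1 + r/52 = 1.04785^(1/52).
r/52 = 0.000899, so r = 0.046761 = 4.6761%.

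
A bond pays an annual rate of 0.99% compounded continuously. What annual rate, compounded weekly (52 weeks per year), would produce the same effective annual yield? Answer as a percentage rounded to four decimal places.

0.9901%

EAR under continuous compounding: e^0.0099 − 1 = 0.009949.
Solve (1 + r/52)^52 = 1.009949: r/52 = 1.009949^(1/52) − 1 = 0.000190, so r = 0.009901 = 0.9901%.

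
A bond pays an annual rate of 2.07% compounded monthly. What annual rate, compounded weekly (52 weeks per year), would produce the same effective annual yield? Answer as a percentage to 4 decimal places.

2.0686%

EAR = (1 + 0.0207/12)^12 − 1 = 0.020898.
Solve (1 + r/52)^52 = 1.020898: r/52 = 1.020898^(1/52) − 1 = 0.000398, so r = 0.020686 = 2.0686%.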